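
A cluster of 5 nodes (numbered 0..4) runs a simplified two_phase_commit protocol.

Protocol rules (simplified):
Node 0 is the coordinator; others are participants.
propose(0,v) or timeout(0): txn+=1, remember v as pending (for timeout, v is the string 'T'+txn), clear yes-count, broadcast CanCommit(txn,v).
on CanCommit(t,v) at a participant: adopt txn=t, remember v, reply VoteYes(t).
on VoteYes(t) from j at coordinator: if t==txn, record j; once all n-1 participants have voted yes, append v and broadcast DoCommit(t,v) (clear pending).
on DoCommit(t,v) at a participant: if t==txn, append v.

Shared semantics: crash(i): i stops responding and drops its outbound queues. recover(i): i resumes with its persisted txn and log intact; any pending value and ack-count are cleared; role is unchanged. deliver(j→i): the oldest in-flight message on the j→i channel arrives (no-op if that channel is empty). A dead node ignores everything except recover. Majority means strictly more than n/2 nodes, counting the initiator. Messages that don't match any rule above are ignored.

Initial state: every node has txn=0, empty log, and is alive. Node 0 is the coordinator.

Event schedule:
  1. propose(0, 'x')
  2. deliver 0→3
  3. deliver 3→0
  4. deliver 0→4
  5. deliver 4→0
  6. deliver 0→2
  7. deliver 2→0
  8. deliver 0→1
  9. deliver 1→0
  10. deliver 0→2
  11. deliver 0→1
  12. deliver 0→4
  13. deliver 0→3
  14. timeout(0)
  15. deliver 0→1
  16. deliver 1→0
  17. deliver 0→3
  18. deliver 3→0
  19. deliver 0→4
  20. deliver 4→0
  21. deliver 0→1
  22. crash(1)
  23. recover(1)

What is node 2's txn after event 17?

1

[1] propose(0,'x') → N0(coor t1 [-])
[2] deliver 0→3 → N3(part t1 [-])
[3] deliver 3→0 → ∅
[4] deliver 0→4 → N4(part t1 [-])
[5] deliver 4→0 → ∅
[6] deliver 0→2 → N2(part t1 [-])
[7] deliver 2→0 → ∅
[8] deliver 0→1 → N1(part t1 [-])
[9] deliver 1→0 → N0(coor t1 [x])
[10] deliver 0→2 → N2(part t1 [x])
[11] deliver 0→1 → N1(part t1 [x])
[12] deliver 0→4 → N4(part t1 [x])
[13] deliver 0→3 → N3(part t1 [x])
[14] timeout(0) → N0(coor t2 [x])
[15] deliver 0→1 → N1(part t2 [x])
[16] deliver 1→0 → ∅
[17] deliver 0→3 → N3(part t2 [x])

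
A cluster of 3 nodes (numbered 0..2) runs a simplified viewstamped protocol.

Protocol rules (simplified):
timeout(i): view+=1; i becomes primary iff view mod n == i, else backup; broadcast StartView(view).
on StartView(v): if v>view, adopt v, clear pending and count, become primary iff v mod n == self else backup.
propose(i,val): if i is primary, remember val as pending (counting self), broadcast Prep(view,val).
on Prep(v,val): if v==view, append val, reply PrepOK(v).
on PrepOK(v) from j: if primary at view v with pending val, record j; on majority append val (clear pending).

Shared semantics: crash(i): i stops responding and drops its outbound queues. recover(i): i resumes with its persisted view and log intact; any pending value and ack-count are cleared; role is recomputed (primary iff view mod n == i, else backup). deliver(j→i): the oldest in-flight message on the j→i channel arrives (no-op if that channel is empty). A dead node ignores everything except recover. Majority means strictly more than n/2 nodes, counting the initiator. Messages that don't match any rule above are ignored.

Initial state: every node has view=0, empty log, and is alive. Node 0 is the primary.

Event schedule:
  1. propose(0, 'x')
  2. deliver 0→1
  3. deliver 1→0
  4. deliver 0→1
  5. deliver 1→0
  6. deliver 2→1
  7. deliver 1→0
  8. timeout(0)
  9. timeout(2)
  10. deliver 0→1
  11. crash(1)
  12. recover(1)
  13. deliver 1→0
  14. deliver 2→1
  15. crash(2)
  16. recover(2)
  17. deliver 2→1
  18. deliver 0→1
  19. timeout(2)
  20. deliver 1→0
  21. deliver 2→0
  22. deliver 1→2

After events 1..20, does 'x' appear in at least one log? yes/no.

yes

e1 propose(0,'x'): ·
e2 deliver 0→1: 1[back,v=0,x]
e3 deliver 1→0: 0[prim,v=0,x]
e4 deliver 0→1: ·
e5 deliver 1→0: ·
e6 deliver 2→1: ·
e7 deliver 1→0: ·
e8 timeout(0): 0[back,v=1,x]
e9 timeout(2): 2[back,v=1,-]
e10 deliver 0→1: 1[prim,v=1,x]
e11 crash(1): 1[✗prim,v=1,x]
e12 recover(1): 1[prim,v=1,x]
e13 deliver 1→0: ·
e14 deliver 2→1: ·
e15 crash(2): 2[✗back,v=1,-]
e16 recover(2): 2[back,v=1,-]
e17 deliver 2→1: ·
e18 deliver 0→1: ·
e19 timeout(2): 2[prim,v=2,-]
e20 deliver 1→0: ·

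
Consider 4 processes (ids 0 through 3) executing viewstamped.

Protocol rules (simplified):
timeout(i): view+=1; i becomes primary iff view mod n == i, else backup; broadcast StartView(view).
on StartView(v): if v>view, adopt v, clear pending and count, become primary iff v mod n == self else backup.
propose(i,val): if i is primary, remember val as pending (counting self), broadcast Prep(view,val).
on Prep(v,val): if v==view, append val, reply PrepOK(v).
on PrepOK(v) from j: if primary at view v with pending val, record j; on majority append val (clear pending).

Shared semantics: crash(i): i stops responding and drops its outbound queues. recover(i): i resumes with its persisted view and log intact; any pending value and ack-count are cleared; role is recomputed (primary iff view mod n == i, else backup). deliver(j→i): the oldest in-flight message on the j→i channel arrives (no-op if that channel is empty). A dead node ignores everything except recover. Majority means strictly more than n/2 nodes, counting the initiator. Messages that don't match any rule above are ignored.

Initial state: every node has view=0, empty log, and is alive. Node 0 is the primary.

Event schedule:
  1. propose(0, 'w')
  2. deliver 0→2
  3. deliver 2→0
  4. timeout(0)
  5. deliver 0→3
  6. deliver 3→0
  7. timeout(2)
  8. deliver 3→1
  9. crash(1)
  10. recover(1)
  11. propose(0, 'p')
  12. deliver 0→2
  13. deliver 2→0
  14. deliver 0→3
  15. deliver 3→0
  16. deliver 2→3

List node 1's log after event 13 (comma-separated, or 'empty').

empty

e1 propose(0,'w'): ·
e2 deliver 0→2: 2[back,v=0,w]
e3 deliver 2→0: ·
e4 timeout(0): 0[back,v=1,-]
e5 deliver 0→3: 3[back,v=0,w]
e6 deliver 3→0: ·
e7 timeout(2): 2[back,v=1,w]
e8 deliver 3→1: ·
e9 crash(1): 1[✗back,v=0,-]
e10 recover(1): 1[back,v=0,-]
e11 propose(0,'p'): ·
e12 deliver 0→2: ·
e13 deliver 2→0: ·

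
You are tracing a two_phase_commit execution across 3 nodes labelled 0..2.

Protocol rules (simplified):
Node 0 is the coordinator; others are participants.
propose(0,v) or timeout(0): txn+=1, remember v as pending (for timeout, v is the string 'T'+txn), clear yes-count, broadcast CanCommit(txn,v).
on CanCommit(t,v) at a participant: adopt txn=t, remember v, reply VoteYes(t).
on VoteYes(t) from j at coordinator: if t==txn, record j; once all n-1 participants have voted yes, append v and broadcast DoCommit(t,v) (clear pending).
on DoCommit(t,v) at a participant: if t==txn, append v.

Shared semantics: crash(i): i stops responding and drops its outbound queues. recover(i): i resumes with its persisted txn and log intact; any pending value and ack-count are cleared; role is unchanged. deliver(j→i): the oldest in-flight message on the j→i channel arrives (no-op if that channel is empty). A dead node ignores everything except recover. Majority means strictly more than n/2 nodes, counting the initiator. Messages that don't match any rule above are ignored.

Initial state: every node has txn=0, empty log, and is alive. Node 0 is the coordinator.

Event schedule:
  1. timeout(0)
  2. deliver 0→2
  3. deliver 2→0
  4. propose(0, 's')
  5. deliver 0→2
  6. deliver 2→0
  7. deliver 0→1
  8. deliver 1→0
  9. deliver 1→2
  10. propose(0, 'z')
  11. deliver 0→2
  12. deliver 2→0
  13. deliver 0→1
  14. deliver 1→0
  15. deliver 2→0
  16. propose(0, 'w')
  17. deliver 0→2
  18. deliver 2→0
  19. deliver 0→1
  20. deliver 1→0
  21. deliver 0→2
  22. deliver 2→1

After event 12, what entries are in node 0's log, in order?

empty

step 1 timeout(0): 0={coor,t=1,log=-}
step 2 deliver 0→2: 2={part,t=1,log=-}
step 3 deliver 2→0: —
step 4 propose(0,'s'): 0={coor,t=2,log=-}
step 5 deliver 0→2: 2={part,t=2,log=-}
step 6 deliver 2→0: —
step 7 deliver 0→1: 1={part,t=1,log=-}
step 8 deliver 1→0: —
step 9 deliver 1→2: —
step 10 propose(0,'z'): 0={coor,t=3,log=-}
step 11 deliver 0→2: 2={part,t=3,log=-}
step 12 deliver 2→0: —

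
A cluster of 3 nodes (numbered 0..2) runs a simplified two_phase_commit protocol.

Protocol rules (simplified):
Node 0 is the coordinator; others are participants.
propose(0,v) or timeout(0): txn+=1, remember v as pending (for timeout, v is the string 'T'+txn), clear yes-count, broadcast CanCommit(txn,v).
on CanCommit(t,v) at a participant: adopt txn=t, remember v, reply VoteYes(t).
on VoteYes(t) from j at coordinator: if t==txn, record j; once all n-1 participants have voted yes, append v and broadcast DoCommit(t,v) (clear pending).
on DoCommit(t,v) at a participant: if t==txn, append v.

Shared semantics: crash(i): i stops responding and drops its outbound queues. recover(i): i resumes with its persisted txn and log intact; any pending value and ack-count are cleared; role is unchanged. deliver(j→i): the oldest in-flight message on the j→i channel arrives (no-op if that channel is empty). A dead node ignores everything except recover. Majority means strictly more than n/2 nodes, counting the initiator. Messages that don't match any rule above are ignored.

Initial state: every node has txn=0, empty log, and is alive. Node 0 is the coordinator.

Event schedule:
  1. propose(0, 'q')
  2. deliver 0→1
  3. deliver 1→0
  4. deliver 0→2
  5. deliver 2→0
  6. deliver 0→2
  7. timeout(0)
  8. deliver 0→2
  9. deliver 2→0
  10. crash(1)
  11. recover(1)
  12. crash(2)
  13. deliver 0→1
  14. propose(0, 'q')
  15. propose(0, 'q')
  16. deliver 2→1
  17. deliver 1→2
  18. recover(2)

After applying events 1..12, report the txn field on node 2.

[1] propose(0,'q') → N0(coor t1 [-])
[2] deliver 0→1 → N1(part t1 [-])
[3] deliver 1→0 → ∅
[4] deliver 0→2 → N2(part t1 [-])
[5] deliver 2→0 → N0(coor t1 [q])
[6] deliver 0→2 → N2(part t1 [q])
[7] timeout(0) → N0(coor t2 [q])
[8] deliver 0→2 → N2(part t2 [q])
[9] deliver 2→0 → ∅
[10] crash(1) → N1(✗part t1 [-])
[11] recover(1) → N1(part t1 [-])
[12] crash(2) → N2(✗part t2 [q])

2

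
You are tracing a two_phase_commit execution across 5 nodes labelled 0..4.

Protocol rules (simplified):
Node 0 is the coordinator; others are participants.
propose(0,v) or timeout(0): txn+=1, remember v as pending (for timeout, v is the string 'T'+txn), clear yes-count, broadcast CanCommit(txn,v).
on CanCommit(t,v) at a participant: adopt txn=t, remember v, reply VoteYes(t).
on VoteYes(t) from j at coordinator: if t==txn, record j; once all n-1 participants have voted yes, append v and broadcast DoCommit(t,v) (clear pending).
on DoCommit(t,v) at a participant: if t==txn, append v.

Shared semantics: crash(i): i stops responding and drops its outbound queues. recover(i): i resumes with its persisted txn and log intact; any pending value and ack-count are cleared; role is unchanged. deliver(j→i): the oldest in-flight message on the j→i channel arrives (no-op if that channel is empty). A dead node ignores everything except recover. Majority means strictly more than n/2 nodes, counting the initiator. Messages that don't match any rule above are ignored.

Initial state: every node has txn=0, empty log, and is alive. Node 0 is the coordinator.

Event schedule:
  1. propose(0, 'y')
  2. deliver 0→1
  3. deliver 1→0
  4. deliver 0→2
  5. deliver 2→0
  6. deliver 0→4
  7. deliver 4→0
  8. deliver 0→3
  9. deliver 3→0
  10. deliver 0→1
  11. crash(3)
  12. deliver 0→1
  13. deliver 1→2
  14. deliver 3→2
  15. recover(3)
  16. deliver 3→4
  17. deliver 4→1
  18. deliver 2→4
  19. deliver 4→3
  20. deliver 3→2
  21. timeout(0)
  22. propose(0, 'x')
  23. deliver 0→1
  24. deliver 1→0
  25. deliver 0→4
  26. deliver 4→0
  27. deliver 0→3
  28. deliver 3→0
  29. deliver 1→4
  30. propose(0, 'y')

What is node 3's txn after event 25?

1

e1 propose(0,'y'): 0[coor,t=1,-]
e2 deliver 0→1: 1[part,t=1,-]
e3 deliver 1→0: ·
e4 deliver 0→2: 2[part,t=1,-]
e5 deliver 2→0: ·
e6 deliver 0→4: 4[part,t=1,-]
e7 deliver 4→0: ·
e8 deliver 0→3: 3[part,t=1,-]
e9 deliver 3→0: 0[coor,t=1,y]
e10 deliver 0→1: 1[part,t=1,y]
e11 crash(3): 3[✗part,t=1,-]
e12 deliver 0→1: ·
e13 deliver 1→2: ·
e14 deliver 3→2: ·
e15 recover(3): 3[part,t=1,-]
e16 deliver 3→4: ·
e17 deliver 4→1: ·
e18 deliver 2→4: ·
e19 deliver 4→3: ·
e20 deliver 3→2: ·
e21 timeout(0): 0[coor,t=2,y]
e22 propose(0,'x'): 0[coor,t=3,y]
e23 deliver 0→1: 1[part,t=2,y]
e24 deliver 1→0: ·
e25 deliver 0→4: 4[part,t=1,y]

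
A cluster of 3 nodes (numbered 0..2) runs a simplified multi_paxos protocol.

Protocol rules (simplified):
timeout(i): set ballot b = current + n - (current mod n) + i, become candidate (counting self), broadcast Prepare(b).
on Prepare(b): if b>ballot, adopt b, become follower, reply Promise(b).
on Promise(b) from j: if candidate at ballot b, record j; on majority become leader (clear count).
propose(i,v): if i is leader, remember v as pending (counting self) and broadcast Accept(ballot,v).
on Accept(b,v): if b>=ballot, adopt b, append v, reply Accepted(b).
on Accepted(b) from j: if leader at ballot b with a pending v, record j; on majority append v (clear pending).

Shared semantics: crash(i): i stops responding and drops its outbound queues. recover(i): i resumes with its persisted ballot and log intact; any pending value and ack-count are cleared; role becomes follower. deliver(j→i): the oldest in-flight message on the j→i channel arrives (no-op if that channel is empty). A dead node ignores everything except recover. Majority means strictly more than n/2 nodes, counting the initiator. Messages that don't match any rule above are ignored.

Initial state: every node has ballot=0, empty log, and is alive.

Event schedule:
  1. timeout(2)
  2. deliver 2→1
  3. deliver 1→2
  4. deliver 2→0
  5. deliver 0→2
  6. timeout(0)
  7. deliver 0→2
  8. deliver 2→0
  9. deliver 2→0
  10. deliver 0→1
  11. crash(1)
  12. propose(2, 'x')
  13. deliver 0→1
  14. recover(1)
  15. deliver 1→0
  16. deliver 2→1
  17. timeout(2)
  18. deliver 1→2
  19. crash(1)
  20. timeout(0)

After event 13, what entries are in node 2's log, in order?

[1] timeout(2) → N2(cand b5 [-])
[2] deliver 2→1 → N1(foll b5 [-])
[3] deliver 1→2 → N2(lead b5 [-])
[4] deliver 2→0 → N0(foll b5 [-])
[5] deliver 0→2 → ∅
[6] timeout(0) → N0(cand b6 [-])
[7] deliver 0→2 → N2(foll b6 [-])
[8] deliver 2→0 → N0(lead b6 [-])
[9] deliver 2→0 → ∅
[10] deliver 0→1 → N1(foll b6 [-])
[11] crash(1) → N1(✗foll b6 [-])
[12] propose(2,'x') → ∅
[13] deliver 0→1 → ∅

empty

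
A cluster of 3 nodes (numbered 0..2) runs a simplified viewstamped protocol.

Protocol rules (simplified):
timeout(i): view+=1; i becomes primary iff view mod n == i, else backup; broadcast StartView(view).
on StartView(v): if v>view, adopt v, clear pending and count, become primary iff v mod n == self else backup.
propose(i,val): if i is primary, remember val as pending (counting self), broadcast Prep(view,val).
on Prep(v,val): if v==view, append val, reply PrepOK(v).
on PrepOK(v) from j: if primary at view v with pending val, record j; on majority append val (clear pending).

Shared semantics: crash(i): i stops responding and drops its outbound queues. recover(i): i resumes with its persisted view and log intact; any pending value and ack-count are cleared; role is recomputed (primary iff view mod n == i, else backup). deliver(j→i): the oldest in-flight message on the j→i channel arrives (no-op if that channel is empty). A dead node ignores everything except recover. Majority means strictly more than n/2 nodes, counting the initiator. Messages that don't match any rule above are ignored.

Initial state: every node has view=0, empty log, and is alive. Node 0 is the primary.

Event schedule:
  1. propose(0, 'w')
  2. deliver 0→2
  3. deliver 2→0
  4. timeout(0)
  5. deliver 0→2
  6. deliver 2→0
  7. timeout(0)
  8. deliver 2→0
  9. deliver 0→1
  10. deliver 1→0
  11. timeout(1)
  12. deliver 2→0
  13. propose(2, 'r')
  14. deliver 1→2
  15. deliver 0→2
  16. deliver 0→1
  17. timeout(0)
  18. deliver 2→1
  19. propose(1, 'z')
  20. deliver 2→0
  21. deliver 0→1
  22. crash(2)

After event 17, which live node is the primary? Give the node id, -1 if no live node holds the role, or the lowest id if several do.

1. propose(0,'w'):  nop
2. deliver 0→2:  <2:back v0 w>
3. deliver 2→0:  <0:prim v0 w>
4. timeout(0):  <0:back v1 w>
5. deliver 0→2:  <2:back v1 w>
6. deliver 2→0:  nop
7. timeout(0):  <0:back v2 w>
8. deliver 2→0:  nop
9. deliver 0→1:  <1:back v0 w>
10. deliver 1→0:  nop
11. timeout(1):  <1:prim v1 w>
12. deliver 2→0:  nop
13. propose(2,'r'):  nop
14. deliver 1→2:  nop
15. deliver 0→2:  <2:prim v2 w>
16. deliver 0→1:  nop
17. timeout(0):  <0:prim v3 w>

0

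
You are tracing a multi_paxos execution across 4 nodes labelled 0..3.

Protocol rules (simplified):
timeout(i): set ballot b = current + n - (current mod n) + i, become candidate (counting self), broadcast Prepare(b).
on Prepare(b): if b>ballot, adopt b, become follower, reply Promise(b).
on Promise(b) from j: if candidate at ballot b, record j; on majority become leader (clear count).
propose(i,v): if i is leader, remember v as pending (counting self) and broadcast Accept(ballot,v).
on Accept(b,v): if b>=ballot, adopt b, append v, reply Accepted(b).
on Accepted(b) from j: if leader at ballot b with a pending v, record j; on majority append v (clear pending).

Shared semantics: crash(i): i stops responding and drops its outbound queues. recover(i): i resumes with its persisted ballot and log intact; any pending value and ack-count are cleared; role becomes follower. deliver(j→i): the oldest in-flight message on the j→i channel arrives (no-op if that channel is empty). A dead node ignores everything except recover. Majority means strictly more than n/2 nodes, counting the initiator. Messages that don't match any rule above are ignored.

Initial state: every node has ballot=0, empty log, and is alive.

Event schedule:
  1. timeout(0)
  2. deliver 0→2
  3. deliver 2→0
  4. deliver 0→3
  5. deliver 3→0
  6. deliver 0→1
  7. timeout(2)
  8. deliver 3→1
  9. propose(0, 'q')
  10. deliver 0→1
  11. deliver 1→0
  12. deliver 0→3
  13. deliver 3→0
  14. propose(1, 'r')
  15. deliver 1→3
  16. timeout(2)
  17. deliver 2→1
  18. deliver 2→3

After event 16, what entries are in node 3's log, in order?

[1] timeout(0) → N0(cand b4 [-])
[2] deliver 0→2 → N2(foll b4 [-])
[3] deliver 2→0 → ∅
[4] deliver 0→3 → N3(foll b4 [-])
[5] deliver 3→0 → N0(lead b4 [-])
[6] deliver 0→1 → N1(foll b4 [-])
[7] timeout(2) → N2(cand b10 [-])
[8] deliver 3→1 → ∅
[9] propose(0,'q') → ∅
[10] deliver 0→1 → N1(foll b4 [q])
[11] deliver 1→0 → ∅
[12] deliver 0→3 → N3(foll b4 [q])
[13] deliver 3→0 → ∅
[14] propose(1,'r') → ∅
[15] deliver 1→3 → ∅
[16] timeout(2) → N2(cand b14 [-])

q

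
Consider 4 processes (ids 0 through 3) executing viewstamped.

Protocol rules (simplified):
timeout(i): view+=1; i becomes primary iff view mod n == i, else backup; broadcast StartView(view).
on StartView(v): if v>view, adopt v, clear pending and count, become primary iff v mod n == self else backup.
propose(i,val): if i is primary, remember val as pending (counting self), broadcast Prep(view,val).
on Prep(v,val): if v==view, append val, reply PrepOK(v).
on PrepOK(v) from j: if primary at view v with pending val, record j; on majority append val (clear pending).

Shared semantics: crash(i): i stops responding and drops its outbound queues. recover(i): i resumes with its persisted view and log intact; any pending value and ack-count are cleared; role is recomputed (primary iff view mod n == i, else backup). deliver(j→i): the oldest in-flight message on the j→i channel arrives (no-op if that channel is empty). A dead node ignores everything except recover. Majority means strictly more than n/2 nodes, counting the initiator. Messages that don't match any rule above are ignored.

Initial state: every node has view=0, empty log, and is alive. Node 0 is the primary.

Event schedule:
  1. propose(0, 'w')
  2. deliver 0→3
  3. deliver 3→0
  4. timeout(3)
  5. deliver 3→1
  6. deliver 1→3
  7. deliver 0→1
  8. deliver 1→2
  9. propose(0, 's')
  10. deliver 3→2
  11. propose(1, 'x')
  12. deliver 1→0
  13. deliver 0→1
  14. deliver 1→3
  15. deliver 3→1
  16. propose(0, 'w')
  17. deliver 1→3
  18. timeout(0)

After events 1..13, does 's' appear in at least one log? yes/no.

no

1. propose(0,'w'):  nop
2. deliver 0→3:  <3:back v0 w>
3. deliver 3→0:  nop
4. timeout(3):  <3:back v1 w>
5. deliver 3→1:  <1:prim v1 ->
6. deliver 1→3:  nop
7. deliver 0→1:  nop
8. deliver 1→2:  nop
9. propose(0,'s'):  nop
10. deliver 3→2:  <2:back v1 ->
11. propose(1,'x'):  nop
12. deliver 1→0:  nop
13. deliver 0→1:  nop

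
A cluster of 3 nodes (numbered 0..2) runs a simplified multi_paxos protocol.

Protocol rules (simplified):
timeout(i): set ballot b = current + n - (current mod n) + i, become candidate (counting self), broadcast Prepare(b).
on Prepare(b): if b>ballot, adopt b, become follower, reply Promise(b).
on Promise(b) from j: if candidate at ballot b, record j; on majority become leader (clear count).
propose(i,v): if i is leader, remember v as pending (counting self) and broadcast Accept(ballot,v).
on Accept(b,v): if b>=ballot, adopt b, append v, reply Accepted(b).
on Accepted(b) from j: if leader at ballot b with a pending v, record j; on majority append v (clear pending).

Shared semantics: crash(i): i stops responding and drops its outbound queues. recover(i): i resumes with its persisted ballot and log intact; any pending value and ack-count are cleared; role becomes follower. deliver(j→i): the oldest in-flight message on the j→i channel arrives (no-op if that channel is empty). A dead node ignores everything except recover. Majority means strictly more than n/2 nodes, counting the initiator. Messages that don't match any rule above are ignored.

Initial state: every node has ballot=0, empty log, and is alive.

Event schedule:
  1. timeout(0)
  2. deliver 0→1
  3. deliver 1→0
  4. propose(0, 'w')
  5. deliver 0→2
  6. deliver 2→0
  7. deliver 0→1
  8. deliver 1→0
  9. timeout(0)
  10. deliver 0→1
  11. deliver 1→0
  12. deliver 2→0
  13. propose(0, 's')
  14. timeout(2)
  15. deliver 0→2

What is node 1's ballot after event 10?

after 1 — timeout(0): n0:cand/b3/[-]
after 2 — deliver 0→1: n1:foll/b3/[-]
after 3 — deliver 1→0: n0:lead/b3/[-]
after 4 — propose(0,'w'): ·
after 5 — deliver 0→2: n2:foll/b3/[-]
after 6 — deliver 2→0: ·
after 7 — deliver 0→1: n1:foll/b3/[w]
after 8 — deliver 1→0: n0:lead/b3/[w]
after 9 — timeout(0): n0:cand/b6/[w]
after 10 — deliver 0→1: n1:foll/b6/[w]

6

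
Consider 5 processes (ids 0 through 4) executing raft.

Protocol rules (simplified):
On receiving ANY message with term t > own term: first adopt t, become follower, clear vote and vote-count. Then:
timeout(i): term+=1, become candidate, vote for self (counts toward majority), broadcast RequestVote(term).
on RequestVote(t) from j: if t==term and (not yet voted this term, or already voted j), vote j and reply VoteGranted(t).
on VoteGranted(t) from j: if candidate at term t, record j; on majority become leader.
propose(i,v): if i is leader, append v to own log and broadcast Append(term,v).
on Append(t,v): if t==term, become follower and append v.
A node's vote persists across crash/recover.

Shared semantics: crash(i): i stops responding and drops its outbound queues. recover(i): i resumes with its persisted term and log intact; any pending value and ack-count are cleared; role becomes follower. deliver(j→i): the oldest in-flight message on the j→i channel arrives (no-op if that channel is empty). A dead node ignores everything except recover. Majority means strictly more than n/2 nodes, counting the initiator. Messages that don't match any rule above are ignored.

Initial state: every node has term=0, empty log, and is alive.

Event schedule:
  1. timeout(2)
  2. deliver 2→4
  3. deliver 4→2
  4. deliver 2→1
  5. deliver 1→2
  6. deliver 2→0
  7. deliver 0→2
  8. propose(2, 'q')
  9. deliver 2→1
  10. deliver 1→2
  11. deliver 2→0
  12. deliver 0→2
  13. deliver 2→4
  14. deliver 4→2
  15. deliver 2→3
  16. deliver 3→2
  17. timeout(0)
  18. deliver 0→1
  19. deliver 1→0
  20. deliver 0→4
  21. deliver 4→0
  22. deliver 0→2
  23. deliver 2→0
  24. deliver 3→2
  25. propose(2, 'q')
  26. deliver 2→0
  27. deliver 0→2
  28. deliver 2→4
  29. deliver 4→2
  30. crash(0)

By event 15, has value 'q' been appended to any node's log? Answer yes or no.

1. timeout(2):  <2:cand t1 ->
2. deliver 2→4:  <4:foll t1 ->
3. deliver 4→2:  nop
4. deliver 2→1:  <1:foll t1 ->
5. deliver 1→2:  <2:lead t1 ->
6. deliver 2→0:  <0:foll t1 ->
7. deliver 0→2:  nop
8. propose(2,'q'):  <2:lead t1 q>
9. deliver 2→1:  <1:foll t1 q>
10. deliver 1→2:  nop
11. deliver 2→0:  <0:foll t1 q>
12. deliver 0→2:  nop
13. deliver 2→4:  <4:foll t1 q>
14. deliver 4→2:  nop
15. deliver 2→3:  <3:foll t1 ->

yes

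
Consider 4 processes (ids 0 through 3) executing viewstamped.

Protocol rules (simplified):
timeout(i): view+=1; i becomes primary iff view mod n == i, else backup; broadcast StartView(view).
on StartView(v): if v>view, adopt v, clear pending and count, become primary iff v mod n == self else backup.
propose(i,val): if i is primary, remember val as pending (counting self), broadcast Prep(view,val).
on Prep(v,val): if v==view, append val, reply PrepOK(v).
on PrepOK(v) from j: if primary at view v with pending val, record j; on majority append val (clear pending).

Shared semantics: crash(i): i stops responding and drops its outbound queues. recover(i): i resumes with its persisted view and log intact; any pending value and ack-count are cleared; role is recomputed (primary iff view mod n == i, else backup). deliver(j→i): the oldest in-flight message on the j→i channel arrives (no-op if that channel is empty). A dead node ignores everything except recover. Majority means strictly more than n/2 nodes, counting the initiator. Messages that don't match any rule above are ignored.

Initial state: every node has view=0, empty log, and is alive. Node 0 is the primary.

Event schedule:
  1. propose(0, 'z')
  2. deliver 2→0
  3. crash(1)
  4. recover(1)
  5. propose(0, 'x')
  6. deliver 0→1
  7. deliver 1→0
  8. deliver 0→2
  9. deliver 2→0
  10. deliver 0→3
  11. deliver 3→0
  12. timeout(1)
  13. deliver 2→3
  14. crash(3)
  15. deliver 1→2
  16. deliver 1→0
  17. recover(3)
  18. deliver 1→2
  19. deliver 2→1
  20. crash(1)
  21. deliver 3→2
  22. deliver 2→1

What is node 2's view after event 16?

1

e1 propose(0,'z'): ·
e2 deliver 2→0: ·
e3 crash(1): 1[✗back,v=0,-]
e4 recover(1): 1[back,v=0,-]
e5 propose(0,'x'): ·
e6 deliver 0→1: 1[back,v=0,z]
e7 deliver 1→0: ·
e8 deliver 0→2: 2[back,v=0,z]
e9 deliver 2→0: 0[prim,v=0,x]
e10 deliver 0→3: 3[back,v=0,z]
e11 deliver 3→0: ·
e12 timeout(1): 1[prim,v=1,z]
e13 deliver 2→3: ·
e14 crash(3): 3[✗back,v=0,z]
e15 deliver 1→2: 2[back,v=1,z]
e16 deliver 1→0: 0[back,v=1,x]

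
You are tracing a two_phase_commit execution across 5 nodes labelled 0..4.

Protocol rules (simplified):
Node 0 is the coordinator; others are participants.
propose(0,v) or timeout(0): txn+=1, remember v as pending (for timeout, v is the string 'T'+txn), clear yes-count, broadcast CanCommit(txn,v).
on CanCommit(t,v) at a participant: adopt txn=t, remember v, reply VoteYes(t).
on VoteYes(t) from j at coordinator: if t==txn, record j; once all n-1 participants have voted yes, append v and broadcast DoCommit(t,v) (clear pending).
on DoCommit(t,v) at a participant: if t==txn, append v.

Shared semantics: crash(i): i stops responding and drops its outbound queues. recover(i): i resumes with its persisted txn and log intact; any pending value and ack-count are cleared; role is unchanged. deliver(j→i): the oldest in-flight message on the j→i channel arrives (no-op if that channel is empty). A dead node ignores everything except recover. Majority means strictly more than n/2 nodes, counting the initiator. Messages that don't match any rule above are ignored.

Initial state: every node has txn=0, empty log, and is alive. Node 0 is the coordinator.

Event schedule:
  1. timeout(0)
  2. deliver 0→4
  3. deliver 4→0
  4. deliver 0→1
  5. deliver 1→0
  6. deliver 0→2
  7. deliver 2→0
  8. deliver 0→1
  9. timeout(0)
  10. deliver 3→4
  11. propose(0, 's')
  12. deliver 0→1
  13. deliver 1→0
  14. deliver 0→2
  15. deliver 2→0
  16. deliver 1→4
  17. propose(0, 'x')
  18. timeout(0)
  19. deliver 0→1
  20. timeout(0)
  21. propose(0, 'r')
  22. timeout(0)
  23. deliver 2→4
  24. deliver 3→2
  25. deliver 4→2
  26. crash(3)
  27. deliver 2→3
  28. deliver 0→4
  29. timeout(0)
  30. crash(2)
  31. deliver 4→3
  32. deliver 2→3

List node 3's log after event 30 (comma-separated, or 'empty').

empty

step 1 timeout(0): 0={coor,t=1,log=-}
step 2 deliver 0→4: 4={part,t=1,log=-}
step 3 deliver 4→0: —
step 4 deliver 0→1: 1={part,t=1,log=-}
step 5 deliver 1→0: —
step 6 deliver 0→2: 2={part,t=1,log=-}
step 7 deliver 2→0: —
step 8 deliver 0→1: —
step 9 timeout(0): 0={coor,t=2,log=-}
step 10 deliver 3→4: —
step 11 propose(0,'s'): 0={coor,t=3,log=-}
step 12 deliver 0→1: 1={part,t=2,log=-}
step 13 deliver 1→0: —
step 14 deliver 0→2: 2={part,t=2,log=-}
step 15 deliver 2→0: —
step 16 deliver 1→4: —
step 17 propose(0,'x'): 0={coor,t=4,log=-}
step 18 timeout(0): 0={coor,t=5,log=-}
step 19 deliver 0→1: 1={part,t=3,log=-}
step 20 timeout(0): 0={coor,t=6,log=-}
step 21 propose(0,'r'): 0={coor,t=7,log=-}
step 22 timeout(0): 0={coor,t=8,log=-}
step 23 deliver 2→4: —
step 24 deliver 3→2: —
step 25 deliver 4→2: —
step 26 crash(3): 3={✗part,t=0,log=-}
step 27 deliver 2→3: —
step 28 deliver 0→4: 4={part,t=2,log=-}
step 29 timeout(0): 0={coor,t=9,log=-}
step 30 crash(2): 2={✗part,t=2,log=-}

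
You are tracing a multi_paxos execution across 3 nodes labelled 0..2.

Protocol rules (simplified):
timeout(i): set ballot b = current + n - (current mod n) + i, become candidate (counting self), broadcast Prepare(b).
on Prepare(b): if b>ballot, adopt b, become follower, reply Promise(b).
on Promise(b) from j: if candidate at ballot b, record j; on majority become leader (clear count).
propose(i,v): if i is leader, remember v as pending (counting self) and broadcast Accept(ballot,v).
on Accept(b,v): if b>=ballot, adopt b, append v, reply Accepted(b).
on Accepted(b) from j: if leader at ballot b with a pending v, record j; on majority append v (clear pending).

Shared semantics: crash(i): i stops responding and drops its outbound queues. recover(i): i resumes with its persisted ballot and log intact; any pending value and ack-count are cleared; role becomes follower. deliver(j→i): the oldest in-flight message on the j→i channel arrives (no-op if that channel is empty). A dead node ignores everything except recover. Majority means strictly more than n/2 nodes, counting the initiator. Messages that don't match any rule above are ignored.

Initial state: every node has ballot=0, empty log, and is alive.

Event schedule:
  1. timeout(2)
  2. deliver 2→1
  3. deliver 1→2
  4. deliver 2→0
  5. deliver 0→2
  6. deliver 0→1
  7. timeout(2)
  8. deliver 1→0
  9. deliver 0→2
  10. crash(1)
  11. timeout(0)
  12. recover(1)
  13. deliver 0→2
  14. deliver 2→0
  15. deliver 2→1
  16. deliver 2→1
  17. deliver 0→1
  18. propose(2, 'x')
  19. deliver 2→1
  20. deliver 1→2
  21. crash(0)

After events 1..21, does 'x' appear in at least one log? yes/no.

no

step 1 timeout(2): 2={cand,b=5,log=-}
step 2 deliver 2→1: 1={foll,b=5,log=-}
step 3 deliver 1→2: 2={lead,b=5,log=-}
step 4 deliver 2→0: 0={foll,b=5,log=-}
step 5 deliver 0→2: —
step 6 deliver 0→1: —
step 7 timeout(2): 2={cand,b=8,log=-}
step 8 deliver 1→0: —
step 9 deliver 0→2: —
step 10 crash(1): 1={✗foll,b=5,log=-}
step 11 timeout(0): 0={cand,b=6,log=-}
step 12 recover(1): 1={foll,b=5,log=-}
step 13 deliver 0→2: —
step 14 deliver 2→0: 0={foll,b=8,log=-}
step 15 deliver 2→1: 1={foll,b=8,log=-}
step 16 deliver 2→1: —
step 17 deliver 0→1: —
step 18 propose(2,'x'): —
step 19 deliver 2→1: —
step 20 deliver 1→2: 2={lead,b=8,log=-}
step 21 crash(0): 0={✗foll,b=8,log=-}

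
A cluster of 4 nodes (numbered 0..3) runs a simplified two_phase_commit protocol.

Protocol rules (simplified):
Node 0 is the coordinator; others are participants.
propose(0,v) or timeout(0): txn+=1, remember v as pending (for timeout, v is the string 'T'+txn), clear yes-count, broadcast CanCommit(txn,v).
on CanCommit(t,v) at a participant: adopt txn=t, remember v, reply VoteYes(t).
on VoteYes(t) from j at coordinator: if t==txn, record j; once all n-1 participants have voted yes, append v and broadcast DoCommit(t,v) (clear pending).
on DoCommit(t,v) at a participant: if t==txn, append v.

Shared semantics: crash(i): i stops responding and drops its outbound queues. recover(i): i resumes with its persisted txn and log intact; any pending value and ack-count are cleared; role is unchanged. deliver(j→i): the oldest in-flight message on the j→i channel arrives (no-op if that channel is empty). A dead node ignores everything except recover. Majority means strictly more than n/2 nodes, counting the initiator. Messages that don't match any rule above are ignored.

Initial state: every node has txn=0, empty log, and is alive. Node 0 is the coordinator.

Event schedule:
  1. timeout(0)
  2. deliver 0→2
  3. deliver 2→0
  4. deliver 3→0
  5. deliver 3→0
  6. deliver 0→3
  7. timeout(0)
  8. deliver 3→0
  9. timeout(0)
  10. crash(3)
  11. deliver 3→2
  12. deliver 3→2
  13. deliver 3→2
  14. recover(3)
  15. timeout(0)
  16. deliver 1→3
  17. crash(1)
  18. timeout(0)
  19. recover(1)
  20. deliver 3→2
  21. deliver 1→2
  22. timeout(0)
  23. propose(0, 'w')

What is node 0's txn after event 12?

e1 timeout(0): 0[coor,t=1,-]
e2 deliver 0→2: 2[part,t=1,-]
e3 deliver 2→0: ·
e4 deliver 3→0: ·
e5 deliver 3→0: ·
e6 deliver 0→3: 3[part,t=1,-]
e7 timeout(0): 0[coor,t=2,-]
e8 deliver 3→0: ·
e9 timeout(0): 0[coor,t=3,-]
e10 crash(3): 3[✗part,t=1,-]
e11 deliver 3→2: ·
e12 deliver 3→2: ·

3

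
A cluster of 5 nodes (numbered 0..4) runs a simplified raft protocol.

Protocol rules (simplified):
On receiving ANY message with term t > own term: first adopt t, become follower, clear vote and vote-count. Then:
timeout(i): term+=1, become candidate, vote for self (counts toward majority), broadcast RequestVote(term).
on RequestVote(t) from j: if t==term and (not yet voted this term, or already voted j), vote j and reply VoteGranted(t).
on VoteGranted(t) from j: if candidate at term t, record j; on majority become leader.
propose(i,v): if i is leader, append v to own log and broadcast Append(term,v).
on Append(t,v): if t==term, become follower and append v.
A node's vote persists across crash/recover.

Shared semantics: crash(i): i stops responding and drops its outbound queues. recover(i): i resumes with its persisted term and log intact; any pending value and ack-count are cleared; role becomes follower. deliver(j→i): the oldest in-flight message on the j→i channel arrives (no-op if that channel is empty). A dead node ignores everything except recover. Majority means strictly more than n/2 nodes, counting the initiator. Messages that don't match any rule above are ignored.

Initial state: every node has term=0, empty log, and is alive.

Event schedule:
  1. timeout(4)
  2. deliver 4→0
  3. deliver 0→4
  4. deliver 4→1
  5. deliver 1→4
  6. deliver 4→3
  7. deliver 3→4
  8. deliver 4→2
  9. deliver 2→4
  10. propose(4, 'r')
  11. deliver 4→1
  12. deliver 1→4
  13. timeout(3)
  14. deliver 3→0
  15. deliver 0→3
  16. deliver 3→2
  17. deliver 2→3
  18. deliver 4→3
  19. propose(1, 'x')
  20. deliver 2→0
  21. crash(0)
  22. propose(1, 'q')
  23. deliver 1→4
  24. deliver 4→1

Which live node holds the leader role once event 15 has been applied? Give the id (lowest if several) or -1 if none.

4

after 1 — timeout(4): n4:cand/t1/[-]
after 2 — deliver 4→0: n0:foll/t1/[-]
after 3 — deliver 0→4: ·
after 4 — deliver 4→1: n1:foll/t1/[-]
after 5 — deliver 1→4: n4:lead/t1/[-]
after 6 — deliver 4→3: n3:foll/t1/[-]
after 7 — deliver 3→4: ·
after 8 — deliver 4→2: n2:foll/t1/[-]
after 9 — deliver 2→4: ·
after 10 — propose(4,'r'): n4:lead/t1/[r]
after 11 — deliver 4→1: n1:foll/t1/[r]
after 12 — deliver 1→4: ·
after 13 — timeout(3): n3:cand/t2/[-]
after 14 — deliver 3→0: n0:foll/t2/[-]
after 15 — deliver 0→3: ·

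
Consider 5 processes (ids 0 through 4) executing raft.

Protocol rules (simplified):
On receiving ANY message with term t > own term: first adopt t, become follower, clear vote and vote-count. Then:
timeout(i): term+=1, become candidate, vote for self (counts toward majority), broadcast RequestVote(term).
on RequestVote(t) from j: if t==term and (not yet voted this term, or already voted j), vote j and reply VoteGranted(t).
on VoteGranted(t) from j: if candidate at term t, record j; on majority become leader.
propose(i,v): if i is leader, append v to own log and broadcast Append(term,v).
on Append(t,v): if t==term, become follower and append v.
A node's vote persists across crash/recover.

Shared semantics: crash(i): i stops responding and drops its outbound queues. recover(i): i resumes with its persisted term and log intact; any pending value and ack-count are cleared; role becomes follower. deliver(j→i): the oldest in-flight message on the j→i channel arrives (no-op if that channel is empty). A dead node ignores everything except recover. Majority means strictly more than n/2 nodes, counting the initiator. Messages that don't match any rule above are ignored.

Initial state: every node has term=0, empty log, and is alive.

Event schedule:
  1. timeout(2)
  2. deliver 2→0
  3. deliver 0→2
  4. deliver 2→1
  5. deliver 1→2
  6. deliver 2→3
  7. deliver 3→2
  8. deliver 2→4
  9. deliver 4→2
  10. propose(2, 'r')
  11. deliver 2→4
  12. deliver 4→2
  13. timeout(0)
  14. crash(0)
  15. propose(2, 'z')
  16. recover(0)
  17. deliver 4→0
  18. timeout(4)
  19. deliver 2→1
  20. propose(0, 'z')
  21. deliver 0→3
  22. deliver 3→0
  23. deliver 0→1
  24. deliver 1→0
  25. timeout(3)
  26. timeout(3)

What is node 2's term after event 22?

after 1 — timeout(2): n2:cand/t1/[-]
after 2 — deliver 2→0: n0:foll/t1/[-]
after 3 — deliver 0→2: ·
after 4 — deliver 2→1: n1:foll/t1/[-]
after 5 — deliver 1→2: n2:lead/t1/[-]
after 6 — deliver 2→3: n3:foll/t1/[-]
after 7 — deliver 3→2: ·
after 8 — deliver 2→4: n4:foll/t1/[-]
after 9 — deliver 4→2: ·
after 10 — propose(2,'r'): n2:lead/t1/[r]
after 11 — deliver 2→4: n4:foll/t1/[r]
after 12 — deliver 4→2: ·
after 13 — timeout(0): n0:cand/t2/[-]
after 14 — crash(0): n0:✗cand/t2/[-]
after 15 — propose(2,'z'): n2:lead/t1/[r,z]
after 16 — recover(0): n0:foll/t2/[-]
after 17 — deliver 4→0: ·
after 18 — timeout(4): n4:cand/t2/[r]
after 19 — deliver 2→1: n1:foll/t1/[r]
after 20 — propose(0,'z'): ·
after 21 — deliver 0→3: ·
after 22 — deliver 3→0: ·

1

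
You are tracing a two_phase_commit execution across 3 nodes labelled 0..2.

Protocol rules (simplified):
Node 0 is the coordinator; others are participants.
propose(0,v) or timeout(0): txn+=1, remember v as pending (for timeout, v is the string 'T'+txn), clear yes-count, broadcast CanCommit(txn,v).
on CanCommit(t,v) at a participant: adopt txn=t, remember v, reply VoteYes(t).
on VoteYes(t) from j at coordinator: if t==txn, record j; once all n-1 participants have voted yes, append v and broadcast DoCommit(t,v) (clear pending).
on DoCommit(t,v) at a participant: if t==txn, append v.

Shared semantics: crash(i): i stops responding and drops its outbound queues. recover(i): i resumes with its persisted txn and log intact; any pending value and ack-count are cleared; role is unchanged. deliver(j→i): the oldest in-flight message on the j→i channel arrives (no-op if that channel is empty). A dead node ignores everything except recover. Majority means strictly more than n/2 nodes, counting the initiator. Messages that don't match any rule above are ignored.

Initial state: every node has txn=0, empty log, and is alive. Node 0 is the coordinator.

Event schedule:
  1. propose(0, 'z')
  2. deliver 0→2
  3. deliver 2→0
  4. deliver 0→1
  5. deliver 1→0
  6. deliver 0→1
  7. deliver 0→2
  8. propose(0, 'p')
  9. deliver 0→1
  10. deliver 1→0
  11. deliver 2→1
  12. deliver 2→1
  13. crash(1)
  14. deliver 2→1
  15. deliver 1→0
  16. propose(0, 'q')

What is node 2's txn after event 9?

after 1 — propose(0,'z'): n0:coor/t1/[-]
after 2 — deliver 0→2: n2:part/t1/[-]
after 3 — deliver 2→0: ·
after 4 — deliver 0→1: n1:part/t1/[-]
after 5 — deliver 1→0: n0:coor/t1/[z]
after 6 — deliver 0→1: n1:part/t1/[z]
after 7 — deliver 0→2: n2:part/t1/[z]
after 8 — propose(0,'p'): n0:coor/t2/[z]
after 9 — deliver 0→1: n1:part/t2/[z]

1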